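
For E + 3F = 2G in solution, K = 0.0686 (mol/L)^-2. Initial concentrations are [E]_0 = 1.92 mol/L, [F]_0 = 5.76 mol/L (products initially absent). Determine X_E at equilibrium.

Let X = conversion of E; extent ξ = 1.92·X mol/L.
Concentrations: [E] = 1.92 − 1.92X; [F] = 5.76 − 5.76X; [G] = 3.84X.
K = [G]^2 / ([E] [F]^3).
Solving K = 0.0686 for X ∈ (0,1): X = 0.428.

X = 0.428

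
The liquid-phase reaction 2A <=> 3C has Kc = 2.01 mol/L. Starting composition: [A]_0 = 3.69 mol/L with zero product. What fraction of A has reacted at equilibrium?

X = 0.391

Let X = conversion of A; extent ξ = 3.69X/2 mol/L.
Concentrations: [A] = 3.69 − 3.69X; [C] = 5.54X.
Kc = [C]^3 / ([A]^2).
This equals 2.01 at X = 0.391 (the root in 0 < X < 1).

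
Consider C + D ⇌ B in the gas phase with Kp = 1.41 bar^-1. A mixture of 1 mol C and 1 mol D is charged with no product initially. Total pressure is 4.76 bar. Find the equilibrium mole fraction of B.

y_B = 0.470

Take 1 mol C as basis and let X be its fractional conversion, so ξ = X.
Moles: n_C = 1 − X; n_D = 1 − X; n_B = X.
n_T = Σnᵢ = 2 − X.
With p_i = (n_i/n_T)P, Kp = p_B / (p_C p_D).
This yields a degree-2 equation in X; solving on (0,1), X = 0.640.
Then n_B = 0.64, n_T = 1.36, so y_B = 0.470.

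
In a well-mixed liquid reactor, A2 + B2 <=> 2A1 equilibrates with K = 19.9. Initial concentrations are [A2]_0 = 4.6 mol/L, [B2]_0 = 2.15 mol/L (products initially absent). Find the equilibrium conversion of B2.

Let X = conversion of B2; extent ξ = 2.15·X mol/L.
Concentrations: [A2] = 4.6 − 2.15X; [B2] = 2.15 − 2.15X; [A1] = 4.3X.
K = [A1]^2 / ([A2] [B2]).
This equals 19.9 at X = 0.877 (the root in 0 < X < 1).

X = 0.877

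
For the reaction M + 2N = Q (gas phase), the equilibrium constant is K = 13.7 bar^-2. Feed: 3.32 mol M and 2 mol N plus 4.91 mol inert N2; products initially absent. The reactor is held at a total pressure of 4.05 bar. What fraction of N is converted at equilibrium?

X = 0.835

Let X = conversion of N (basis 2 mol N); extent of reaction ξ = X.
Moles: n_M = 3.32 − X; n_N = 2 − 2X; n_Q = X; n_I = 4.91 (inert).
n_T = Σnᵢ = 10.2 − 2X.
Mole fractions y_i = n_i/n_T; K = p_Q / (p_M p_N^2) with p_i = y_i·P.
Equating to 13.7 bar^-2 and solving on 0 < X < 1: X = 0.835.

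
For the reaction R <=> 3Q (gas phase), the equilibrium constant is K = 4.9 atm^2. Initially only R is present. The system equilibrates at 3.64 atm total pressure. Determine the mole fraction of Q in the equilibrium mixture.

y_Q = 0.550

Let X = conversion of R (basis 1 mol R); extent of reaction ξ = X.
Moles: n_R = 1 − X; n_Q = 3X.
Total moles n_T = 1 + 2X.
With p_i = (n_i/n_T)P, K = p_Q^3 / (p_R).
Substituting and setting equal to 4.9 atm^2 gives a polynomial in X; the root in (0,1) is X = 0.290.
Then n_Q = 0.869, n_T = 1.58, so y_Q = 0.550.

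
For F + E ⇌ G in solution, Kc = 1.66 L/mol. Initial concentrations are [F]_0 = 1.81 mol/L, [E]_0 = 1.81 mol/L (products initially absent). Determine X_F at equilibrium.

Let X = conversion of F; extent ξ = 1.81·X mol/L.
Concentrations: [F] = 1.81 − 1.81X; [E] = 1.81 − 1.81X; [G] = 1.81X.
Kc = [G] / ([F] [E]).
Equating to 1.66 L/mol: the physical root is X = 0.566.

X = 0.566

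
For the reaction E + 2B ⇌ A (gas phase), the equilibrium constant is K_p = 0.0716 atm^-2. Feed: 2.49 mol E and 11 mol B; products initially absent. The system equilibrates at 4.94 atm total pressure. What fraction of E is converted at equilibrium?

Let X = conversion of E (basis 2.49 mol E); extent of reaction ξ = 2.49X.
At extent ξ: n_E = 2.49 − 2.49X; n_B = 11 − 4.98X; n_A = 2.49X.
n_T = Σnᵢ = 13.5 − 4.98X.
With p_i = (n_i/n_T)P, K_p = p_A / (p_E p_B^2).
Equating to 0.0716 atm^-2 and solving on 0 < X < 1: X = 0.510.

X = 0.510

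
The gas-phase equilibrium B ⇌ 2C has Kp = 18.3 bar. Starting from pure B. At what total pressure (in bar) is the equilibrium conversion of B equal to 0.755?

P = 3.45 bar

Let X = conversion of B (basis 1 mol B); extent of reaction ξ = X.
Species balance: n_B = 1 − X; n_C = 2X.
Summing: n_T = 1 + X.
Kp = p_C^2 / (p_B) with p_i = (n_i/n_T)·P.
At X = 0.755: the mole-fraction product g(X) = Π y_i^ν_i = 5.303. Since Kp = g(X)·P^{1}, P = (Kp/g)^(1/1) = (18.3/5.303)^(1/1) = 3.45 bar.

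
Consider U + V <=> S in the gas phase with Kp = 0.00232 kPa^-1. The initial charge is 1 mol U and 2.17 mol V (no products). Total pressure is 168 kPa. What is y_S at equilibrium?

Take 1 mol U as basis and let X be its fractional conversion, so ξ = X.
Moles: n_U = 1 − X; n_V = 2.17 − X; n_S = X.
Summing: n_T = 3.17 − X.
With p_i = (n_i/n_T)P, Kp = p_S / (p_U p_V).
This yields a degree-2 equation in X; solving on (0,1), X = 0.205.
Then n_S = 0.205, n_T = 2.96, so y_S = 0.069.

y_S = 0.069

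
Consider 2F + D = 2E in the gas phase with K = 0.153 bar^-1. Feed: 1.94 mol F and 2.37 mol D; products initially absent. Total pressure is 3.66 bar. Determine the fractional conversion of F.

X = 0.349

Basis: 1.94 mol F initially; let X = conversion of F. Extent ξ = 0.97X.
Moles: n_F = 1.94 − 1.94X; n_D = 2.37 − 0.97X; n_E = 1.94X.
Summing: n_T = 4.31 − 0.97X.
With p_i = (n_i/n_T)P, K = p_E^2 / (p_F^2 p_D).
Equating to 0.153 bar^-1 and solving on 0 < X < 1: X = 0.349.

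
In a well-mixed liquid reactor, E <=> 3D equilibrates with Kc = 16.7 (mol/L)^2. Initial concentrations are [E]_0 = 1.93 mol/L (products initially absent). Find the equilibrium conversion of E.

X = 0.450

Let X = conversion of E; extent ξ = 1.93·X mol/L.
Concentrations: [E] = 1.93 − 1.93X; [D] = 5.79X.
Kc = [D]^3 / ([E]).
Setting equal to 16.7 and solving for X on (0,1) gives X = 0.450.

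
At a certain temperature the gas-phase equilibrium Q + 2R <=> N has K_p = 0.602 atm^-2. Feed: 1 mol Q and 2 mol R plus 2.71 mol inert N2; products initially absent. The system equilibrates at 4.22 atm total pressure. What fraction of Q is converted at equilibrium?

X = 0.394

Basis: 1 mol Q initially; let X = conversion of Q. Extent ξ = X.
Moles: n_Q = 1 − X; n_R = 2 − 2X; n_N = X; n_I = 2.71 (inert).
Summing: n_T = 5.71 − 2X.
With p_i = (n_i/n_T)P, K_p = p_N / (p_Q p_R^2).
Substituting and setting equal to 0.602 atm^-2 gives a polynomial in X; the root in (0,1) is X = 0.394.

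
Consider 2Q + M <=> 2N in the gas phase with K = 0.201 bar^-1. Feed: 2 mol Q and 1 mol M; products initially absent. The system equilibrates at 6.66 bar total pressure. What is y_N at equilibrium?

Basis: 2 mol Q initially; let X = conversion of Q. Extent ξ = X.
At extent ξ: n_Q = 2 − 2X; n_M = 1 − X; n_N = 2X.
n_T = Σnᵢ = 3 − X.
With p_i = (n_i/n_T)P, K = p_N^2 / (p_Q^2 p_M).
Setting this equal to 0.201 bar^-1 and taking the physical root (0 < X < 1) gives X = 0.363.
Then n_N = 0.725, n_T = 2.64, so y_N = 0.275.

y_N = 0.275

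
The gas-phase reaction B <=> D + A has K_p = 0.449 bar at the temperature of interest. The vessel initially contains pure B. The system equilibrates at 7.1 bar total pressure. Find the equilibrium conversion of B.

X = 0.244

Let X = conversion of B (basis 1 mol B); extent of reaction ξ = X.
Mole table: n_B = 1 − X; n_D = X; n_A = X.
Total moles n_T = 1 + X.
y_i = n_i/n_T, p_i = y_i·P. K_p = p_D p_A / (p_B).
Substituting and setting equal to 0.449 bar gives a polynomial in X; the root in (0,1) is X = 0.244.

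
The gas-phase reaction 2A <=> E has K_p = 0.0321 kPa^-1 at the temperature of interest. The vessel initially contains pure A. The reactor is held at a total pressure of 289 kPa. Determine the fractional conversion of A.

X = 0.838

Let X = conversion of A (basis 1 mol A); extent of reaction ξ = 0.5X.
At extent ξ: n_A = 1 − X; n_E = 0.5X.
Total moles n_T = 1 − 0.5X.
y_i = n_i/n_T, p_i = y_i·P. K_p = p_E / (p_A^2).
This yields a degree-2 equation in X; solving on (0,1), X = 0.838.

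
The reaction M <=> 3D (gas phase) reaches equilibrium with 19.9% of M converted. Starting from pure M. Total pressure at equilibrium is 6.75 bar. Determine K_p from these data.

K_p = 6.19 bar^2

Take 1 mol M as basis and let X be its fractional conversion, so ξ = X.
At extent ξ: n_M = 1 − X; n_D = 3X.
n_T = Σnᵢ = 1 + 2X.
At X = 0.199: n_M = 0.801, n_D = 0.597, n_T = 1.4.
p_i = (n_i/n_T)·P. K_p = p_D^3 / (p_M) = 6.19 bar^2.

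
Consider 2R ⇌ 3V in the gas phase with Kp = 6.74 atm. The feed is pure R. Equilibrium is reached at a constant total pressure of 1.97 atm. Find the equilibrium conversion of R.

Take 1 mol R as basis and let X be its fractional conversion, so ξ = 0.5X.
Species balance: n_R = 1 − X; n_V = 1.5X.
n_T = Σnᵢ = 1 + 0.5X.
Mole fractions y_i = n_i/n_T; Kp = p_V^3 / (p_R^2) with p_i = y_i·P.
Equating to 6.74 atm and solving on 0 < X < 1: X = 0.597.

X = 0.597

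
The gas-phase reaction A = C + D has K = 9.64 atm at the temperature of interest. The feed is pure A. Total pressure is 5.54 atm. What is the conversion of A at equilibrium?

X = 0.797

Basis: 1 mol A initially; let X = conversion of A. Extent ξ = X.
Species balance: n_A = 1 − X; n_C = X; n_D = X.
Summing: n_T = 1 + X.
y_i = n_i/n_T, p_i = y_i·P. K = p_C p_D / (p_A).
Substituting and setting equal to 9.64 atm gives a polynomial in X; the root in (0,1) is X = 0.797.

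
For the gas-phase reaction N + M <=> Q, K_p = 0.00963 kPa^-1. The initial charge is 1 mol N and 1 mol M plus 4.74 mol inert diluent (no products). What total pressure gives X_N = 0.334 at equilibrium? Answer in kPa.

Take 1 mol N as basis and let X be its fractional conversion, so ξ = X.
Moles: n_N = 1 − X; n_M = 1 − X; n_Q = X; n_I = 4.74 (inert).
Total moles n_T = 6.74 − X.
K_p = p_Q / (p_N p_M) with p_i = (n_i/n_T)·P.
At X = 0.334: the mole-fraction product g(X) = Π y_i^ν_i = 4.824. Since K_p = g(X)·P^{-1}, P = (g/K_p)^(1/1) = (4.824/0.00963)^(1/1) = 501 kPa.

P = 501 kPa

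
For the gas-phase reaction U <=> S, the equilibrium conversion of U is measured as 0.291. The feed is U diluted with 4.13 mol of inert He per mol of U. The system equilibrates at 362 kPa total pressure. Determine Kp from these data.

Take 1 mol U as basis and let X be its fractional conversion, so ξ = X.
Species balance: n_U = 1 − X; n_S = X; n_I = 4.13 (inert).
Total moles n_T = 5.13 (Δν = 0, constant).
At X = 0.291: n_U = 0.709, n_S = 0.291, n_T = 5.13.
p_i = (n_i/n_T)·P. Kp = p_S / (p_U) = 0.41.

Kp = 0.41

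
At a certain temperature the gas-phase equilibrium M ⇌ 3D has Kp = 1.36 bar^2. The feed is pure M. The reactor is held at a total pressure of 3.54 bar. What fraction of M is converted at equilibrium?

X = 0.183

Take 1 mol M as basis and let X be its fractional conversion, so ξ = X.
Moles: n_M = 1 − X; n_D = 3X.
n_T = Σnᵢ = 1 + 2X.
y_i = n_i/n_T, p_i = y_i·P. Kp = p_D^3 / (p_M).
Equating to 1.36 bar^2 and solving on 0 < X < 1: X = 0.183.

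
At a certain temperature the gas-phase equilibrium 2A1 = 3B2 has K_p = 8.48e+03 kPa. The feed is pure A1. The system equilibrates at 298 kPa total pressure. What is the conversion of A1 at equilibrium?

X = 0.794

Take 1 mol A1 as basis and let X be its fractional conversion, so ξ = 0.5X.
Moles: n_A1 = 1 − X; n_B2 = 1.5X.
Summing: n_T = 1 + 0.5X.
Mole fractions y_i = n_i/n_T; K_p = p_B2^3 / (p_A1^2) with p_i = y_i·P.
This yields a degree-3 equation in X; solving on (0,1), X = 0.794.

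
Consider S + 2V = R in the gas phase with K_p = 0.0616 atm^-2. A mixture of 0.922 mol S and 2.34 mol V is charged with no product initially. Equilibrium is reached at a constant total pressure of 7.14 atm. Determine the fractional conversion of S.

X = 0.528

Let X = conversion of S (basis 0.922 mol S); extent of reaction ξ = 0.922X.
At extent ξ: n_S = 0.922 − 0.922X; n_V = 2.34 − 1.84X; n_R = 0.922X.
Summing: n_T = 3.26 − 1.84X.
Mole fractions y_i = n_i/n_T; K_p = p_R / (p_S p_V^2) with p_i = y_i·P.
Setting this equal to 0.0616 atm^-2 and taking the physical root (0 < X < 1) gives X = 0.528.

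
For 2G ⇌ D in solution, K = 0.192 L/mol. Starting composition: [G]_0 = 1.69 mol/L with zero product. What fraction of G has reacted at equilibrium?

Let X = conversion of G; extent ξ = 1.69X/2 mol/L.
Concentrations: [G] = 1.69 − 1.69X; [D] = 0.845X.
K = [D] / ([G]^2).
Solving K = 0.192 for X ∈ (0,1): X = 0.309.

X = 0.309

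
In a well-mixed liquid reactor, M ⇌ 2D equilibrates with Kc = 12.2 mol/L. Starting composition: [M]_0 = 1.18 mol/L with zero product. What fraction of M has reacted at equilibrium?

X = 0.770

Let X = conversion of M; extent ξ = 1.18·X mol/L.
Concentrations: [M] = 1.18 − 1.18X; [D] = 2.36X.
Kc = [D]^2 / ([M]).
Equating to 12.2 mol/L: the physical root is X = 0.770.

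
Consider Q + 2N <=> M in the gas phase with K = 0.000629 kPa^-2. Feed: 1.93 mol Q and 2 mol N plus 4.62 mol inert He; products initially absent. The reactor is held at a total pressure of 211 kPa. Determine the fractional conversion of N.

Basis: 2 mol N initially; let X = conversion of N. Extent ξ = X.
Mole table: n_Q = 1.93 − X; n_N = 2 − 2X; n_M = X; n_I = 4.62 (inert).
n_T = Σnᵢ = 8.55 − 2X.
Mole fractions y_i = n_i/n_T; K = p_M / (p_Q p_N^2) with p_i = y_i·P.
Setting this equal to 0.000629 kPa^-2 and taking the physical root (0 < X < 1) gives X = 0.554.

X = 0.554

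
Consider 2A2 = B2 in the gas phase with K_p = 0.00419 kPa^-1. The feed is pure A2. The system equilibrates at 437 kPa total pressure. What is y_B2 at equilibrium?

Basis: 1 mol A2 initially; let X = conversion of A2. Extent ξ = 0.5X.
At extent ξ: n_A2 = 1 − X; n_B2 = 0.5X.
Total moles n_T = 1 − 0.5X.
Mole fractions y_i = n_i/n_T; K_p = p_B2 / (p_A2^2) with p_i = y_i·P.
Equating to 0.00419 kPa^-1 and solving on 0 < X < 1: X = 0.653.
Then n_B2 = 0.327, n_T = 0.673, so y_B2 = 0.485.

y_B2 = 0.485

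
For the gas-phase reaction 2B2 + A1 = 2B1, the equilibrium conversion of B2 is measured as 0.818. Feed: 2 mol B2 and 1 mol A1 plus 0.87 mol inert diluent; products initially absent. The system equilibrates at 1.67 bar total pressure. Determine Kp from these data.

Take 2 mol B2 as basis and let X be its fractional conversion, so ξ = X.
Mole table: n_B2 = 2 − 2X; n_A1 = 1 − X; n_B1 = 2X; n_I = 0.87 (inert).
Summing: n_T = 3.87 − X.
At X = 0.818: n_B2 = 0.364, n_A1 = 0.182, n_B1 = 1.64, n_T = 3.05.
p_i = (n_i/n_T)·P. Kp = p_B1^2 / (p_B2^2 p_A1) = 203 bar^-1.

Kp = 203 bar^-1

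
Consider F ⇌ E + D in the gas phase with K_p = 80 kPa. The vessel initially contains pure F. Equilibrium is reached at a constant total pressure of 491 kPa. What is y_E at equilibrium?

y_E = 0.272

Let X = conversion of F (basis 1 mol F); extent of reaction ξ = X.
Species balance: n_F = 1 − X; n_E = X; n_D = X.
Total moles n_T = 1 + X.
Mole fractions y_i = n_i/n_T; K_p = p_E p_D / (p_F) with p_i = y_i·P.
This yields a degree-2 equation in X; solving on (0,1), X = 0.374.
Then n_E = 0.374, n_T = 1.37, so y_E = 0.272.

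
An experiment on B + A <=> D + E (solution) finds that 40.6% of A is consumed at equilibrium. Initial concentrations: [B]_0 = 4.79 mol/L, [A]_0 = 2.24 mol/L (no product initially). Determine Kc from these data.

Kc = 0.16

Let X = conversion of A.
Concentrations: [B] = 4.79 − 2.24X; [A] = 2.24 − 2.24X; [D] = 2.24X; [E] = 2.24X.
At X = 0.406: [B] = 3.88, [A] = 1.33, [D] = 0.909, [E] = 0.909.
Kc = [D] [E] / ([B] [A]) = 0.16.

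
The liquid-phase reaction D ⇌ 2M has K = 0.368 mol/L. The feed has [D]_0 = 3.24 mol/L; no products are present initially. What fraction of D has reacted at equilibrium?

Let X = conversion of D; extent ξ = 3.24·X mol/L.
Concentrations: [D] = 3.24 − 3.24X; [M] = 6.48X.
K = [M]^2 / ([D]).
Solving K = 0.368 for X ∈ (0,1): X = 0.155.

X = 0.155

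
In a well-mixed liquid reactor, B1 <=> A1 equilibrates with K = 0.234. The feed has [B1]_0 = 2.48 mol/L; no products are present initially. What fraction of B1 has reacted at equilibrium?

Let X = conversion of B1; extent ξ = 2.48·X mol/L.
Concentrations: [B1] = 2.48 − 2.48X; [A1] = 2.48X.
K = [A1] / ([B1]).
Setting equal to 0.234 and solving for X on (0,1) gives X = 0.190.

X = 0.190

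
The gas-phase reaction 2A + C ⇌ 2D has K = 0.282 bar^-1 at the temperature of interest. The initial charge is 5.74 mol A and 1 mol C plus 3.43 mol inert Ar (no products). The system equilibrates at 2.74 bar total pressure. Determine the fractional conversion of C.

X = 0.484

Basis: 1 mol C initially; let X = conversion of C. Extent ξ = X.
Mole table: n_A = 5.74 − 2X; n_C = 1 − X; n_D = 2X; n_I = 3.43 (inert).
n_T = Σnᵢ = 10.2 − X.
y_i = n_i/n_T, p_i = y_i·P. K = p_D^2 / (p_A^2 p_C).
Setting this equal to 0.282 bar^-1 and taking the physical root (0 < X < 1) gives X = 0.484.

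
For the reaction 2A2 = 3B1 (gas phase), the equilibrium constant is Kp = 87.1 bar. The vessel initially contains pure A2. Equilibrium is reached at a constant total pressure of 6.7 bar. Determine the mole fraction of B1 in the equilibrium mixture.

Basis: 1 mol A2 initially; let X = conversion of A2. Extent ξ = 0.5X.
Species balance: n_A2 = 1 − X; n_B1 = 1.5X.
Total moles n_T = 1 + 0.5X.
With p_i = (n_i/n_T)P, Kp = p_B1^3 / (p_A2^2).
This yields a degree-3 equation in X; solving on (0,1), X = 0.729.
Then n_B1 = 1.09, n_T = 1.36, so y_B1 = 0.801.

y_B1 = 0.801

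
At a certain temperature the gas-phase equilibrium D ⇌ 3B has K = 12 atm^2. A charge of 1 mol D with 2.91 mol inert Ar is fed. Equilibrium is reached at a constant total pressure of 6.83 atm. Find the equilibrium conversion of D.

Basis: 1 mol D initially; let X = conversion of D. Extent ξ = X.
Mole table: n_D = 1 − X; n_B = 3X; n_I = 2.91 (inert).
n_T = Σnᵢ = 3.91 + 2X.
With p_i = (n_i/n_T)P, K = p_B^3 / (p_D).
This yields a degree-3 equation in X; solving on (0,1), X = 0.488.

X = 0.488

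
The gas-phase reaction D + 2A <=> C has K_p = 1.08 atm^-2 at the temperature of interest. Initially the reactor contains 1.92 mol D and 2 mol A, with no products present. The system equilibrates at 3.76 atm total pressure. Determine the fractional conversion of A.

X = 0.752

Let X = conversion of A (basis 2 mol A); extent of reaction ξ = X.
Moles: n_D = 1.92 − X; n_A = 2 − 2X; n_C = X.
Total moles n_T = 3.92 − 2X.
Mole fractions y_i = n_i/n_T; K_p = p_C / (p_D p_A^2) with p_i = y_i·P.
Substituting and setting equal to 1.08 atm^-2 gives a polynomial in X; the root in (0,1) is X = 0.752.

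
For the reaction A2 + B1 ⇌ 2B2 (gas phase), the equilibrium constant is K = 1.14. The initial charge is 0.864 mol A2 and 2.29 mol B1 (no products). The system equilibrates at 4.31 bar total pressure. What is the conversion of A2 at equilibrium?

X = 0.532

Let X = conversion of A2 (basis 0.864 mol A2); extent of reaction ξ = 0.864X.
Moles: n_A2 = 0.864 − 0.864X; n_B1 = 2.29 − 0.864X; n_B2 = 1.73X.
Since Δν = 0, n_T = 3.15 throughout.
Mole fractions y_i = n_i/n_T; K = p_B2^2 / (p_A2 p_B1) with p_i = y_i·P.
Equating to 1.14 and solving on 0 < X < 1: X = 0.532.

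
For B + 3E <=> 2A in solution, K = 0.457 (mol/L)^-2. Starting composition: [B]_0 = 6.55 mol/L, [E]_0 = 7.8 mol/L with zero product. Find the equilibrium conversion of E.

X = 0.752

Let X = conversion of E; extent ξ = 7.8X/3 mol/L.
Concentrations: [B] = 6.55 − 2.6X; [E] = 7.8 − 7.8X; [A] = 5.2X.
K = [A]^2 / ([B] [E]^3).
This equals 0.457 at X = 0.752 (the root in 0 < X < 1).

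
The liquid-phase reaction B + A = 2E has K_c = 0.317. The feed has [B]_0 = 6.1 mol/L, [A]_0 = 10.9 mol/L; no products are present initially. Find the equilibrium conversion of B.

X = 0.290

Let X = conversion of B; extent ξ = 6.1·X mol/L.
Concentrations: [B] = 6.1 − 6.1X; [A] = 10.9 − 6.1X; [E] = 12.2X.
K_c = [E]^2 / ([B] [A]).
Solving K_c = 0.317 for X ∈ (0,1): X = 0.290.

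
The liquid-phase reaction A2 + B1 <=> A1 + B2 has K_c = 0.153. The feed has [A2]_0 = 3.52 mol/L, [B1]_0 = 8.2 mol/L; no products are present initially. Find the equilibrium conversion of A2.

X = 0.414

Let X = conversion of A2; extent ξ = 3.52·X mol/L.
Concentrations: [A2] = 3.52 − 3.52X; [B1] = 8.2 − 3.52X; [A1] = 3.52X; [B2] = 3.52X.
K_c = [A1] [B2] / ([A2] [B1]).
Solving K_c = 0.153 for X ∈ (0,1): X = 0.414.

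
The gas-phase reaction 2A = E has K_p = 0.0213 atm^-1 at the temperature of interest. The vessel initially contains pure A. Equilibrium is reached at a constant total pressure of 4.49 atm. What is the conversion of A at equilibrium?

X = 0.150

Basis: 1 mol A initially; let X = conversion of A. Extent ξ = 0.5X.
Mole table: n_A = 1 − X; n_E = 0.5X.
Total moles n_T = 1 − 0.5X.
With p_i = (n_i/n_T)P, K_p = p_E / (p_A^2).
Substituting and setting equal to 0.0213 atm^-1 gives a polynomial in X; the root in (0,1) is X = 0.150.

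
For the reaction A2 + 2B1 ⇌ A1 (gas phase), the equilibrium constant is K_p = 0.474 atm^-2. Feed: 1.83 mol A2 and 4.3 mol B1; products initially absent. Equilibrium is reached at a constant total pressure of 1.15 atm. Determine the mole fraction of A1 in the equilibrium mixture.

Take 1.83 mol A2 as basis and let X be its fractional conversion, so ξ = 1.83X.
Moles: n_A2 = 1.83 − 1.83X; n_B1 = 4.3 − 3.66X; n_A1 = 1.83X.
Summing: n_T = 6.13 − 3.66X.
Mole fractions y_i = n_i/n_T; K_p = p_A1 / (p_A2 p_B1^2) with p_i = y_i·P.
This yields a degree-3 equation in X; solving on (0,1), X = 0.213.
Then n_A1 = 0.391, n_T = 5.35, so y_A1 = 0.073.

y_A1 = 0.073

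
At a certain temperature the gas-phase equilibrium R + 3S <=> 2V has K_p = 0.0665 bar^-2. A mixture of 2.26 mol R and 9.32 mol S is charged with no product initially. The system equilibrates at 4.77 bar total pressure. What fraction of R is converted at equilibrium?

X = 0.474

Let X = conversion of R (basis 2.26 mol R); extent of reaction ξ = 2.26X.
At extent ξ: n_R = 2.26 − 2.26X; n_S = 9.32 − 6.78X; n_V = 4.52X.
Total moles n_T = 11.6 − 4.52X.
y_i = n_i/n_T, p_i = y_i·P. K_p = p_V^2 / (p_R p_S^3).
Equating to 0.0665 bar^-2 and solving on 0 < X < 1: X = 0.474.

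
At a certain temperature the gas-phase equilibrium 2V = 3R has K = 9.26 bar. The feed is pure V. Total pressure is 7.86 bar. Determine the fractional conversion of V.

Basis: 1 mol V initially; let X = conversion of V. Extent ξ = 0.5X.
Moles: n_V = 1 − X; n_R = 1.5X.
n_T = Σnᵢ = 1 + 0.5X.
y_i = n_i/n_T, p_i = y_i·P. K = p_R^3 / (p_V^2).
Equating to 9.26 bar and solving on 0 < X < 1: X = 0.486.

X = 0.486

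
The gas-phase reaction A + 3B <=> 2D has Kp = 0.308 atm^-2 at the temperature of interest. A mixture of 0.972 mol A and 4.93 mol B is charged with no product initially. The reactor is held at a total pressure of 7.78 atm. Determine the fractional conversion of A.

Let X = conversion of A (basis 0.972 mol A); extent of reaction ξ = 0.972X.
Species balance: n_A = 0.972 − 0.972X; n_B = 4.93 − 2.92X; n_D = 1.94X.
n_T = Σnᵢ = 5.9 − 1.94X.
y_i = n_i/n_T, p_i = y_i·P. Kp = p_D^2 / (p_A p_B^3).
Substituting and setting equal to 0.308 atm^-2 gives a polynomial in X; the root in (0,1) is X = 0.832.

X = 0.832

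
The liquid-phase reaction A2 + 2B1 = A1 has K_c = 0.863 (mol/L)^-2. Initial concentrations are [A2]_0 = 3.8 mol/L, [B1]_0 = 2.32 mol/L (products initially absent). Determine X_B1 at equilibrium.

X = 0.748

Let X = conversion of B1; extent ξ = 2.32X/2 mol/L.
Concentrations: [A2] = 3.8 − 1.16X; [B1] = 2.32 − 2.32X; [A1] = 1.16X.
K_c = [A1] / ([A2] [B1]^2).
This equals 0.863 at X = 0.748 (the root in 0 < X < 1).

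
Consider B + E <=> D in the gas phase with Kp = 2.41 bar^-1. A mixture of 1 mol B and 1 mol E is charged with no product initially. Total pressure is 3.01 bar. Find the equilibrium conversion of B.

X = 0.652

Let X = conversion of B (basis 1 mol B); extent of reaction ξ = X.
Moles: n_B = 1 − X; n_E = 1 − X; n_D = X.
n_T = Σnᵢ = 2 − X.
y_i = n_i/n_T, p_i = y_i·P. Kp = p_D / (p_B p_E).
Equating to 2.41 bar^-1 and solving on 0 < X < 1: X = 0.652.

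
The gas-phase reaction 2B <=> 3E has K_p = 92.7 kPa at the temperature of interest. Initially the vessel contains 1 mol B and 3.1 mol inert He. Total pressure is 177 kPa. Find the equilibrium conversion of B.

Take 1 mol B as basis and let X be its fractional conversion, so ξ = 0.5X.
Species balance: n_B = 1 − X; n_E = 1.5X; n_I = 3.1 (inert).
Total moles n_T = 4.1 + 0.5X.
With p_i = (n_i/n_T)P, K_p = p_E^3 / (p_B^2).
Equating to 92.7 kPa and solving on 0 < X < 1: X = 0.531.

X = 0.531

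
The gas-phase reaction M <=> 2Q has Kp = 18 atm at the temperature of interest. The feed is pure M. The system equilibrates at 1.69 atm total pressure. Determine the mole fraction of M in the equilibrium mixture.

y_M = 0.080

Take 1 mol M as basis and let X be its fractional conversion, so ξ = X.
Mole table: n_M = 1 − X; n_Q = 2X.
Total moles n_T = 1 + X.
y_i = n_i/n_T, p_i = y_i·P. Kp = p_Q^2 / (p_M).
Substituting and setting equal to 18 atm gives a polynomial in X; the root in (0,1) is X = 0.853.
Then n_M = 0.147, n_T = 1.85, so y_M = 0.080.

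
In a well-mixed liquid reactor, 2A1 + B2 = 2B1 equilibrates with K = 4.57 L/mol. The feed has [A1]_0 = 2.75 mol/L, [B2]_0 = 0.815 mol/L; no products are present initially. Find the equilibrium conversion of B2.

Let X = conversion of B2; extent ξ = 0.815·X mol/L.
Concentrations: [A1] = 2.75 − 1.63X; [B2] = 0.815 − 0.815X; [B1] = 1.63X.
K = [B1]^2 / ([A1]^2 [B2]).
This equals 4.57 at X = 0.791 (the root in 0 < X < 1).

X = 0.791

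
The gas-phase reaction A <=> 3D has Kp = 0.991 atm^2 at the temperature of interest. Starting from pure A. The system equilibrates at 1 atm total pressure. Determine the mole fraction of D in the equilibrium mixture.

Basis: 1 mol A initially; let X = conversion of A. Extent ξ = X.
Moles: n_A = 1 − X; n_D = 3X.
n_T = Σnᵢ = 1 + 2X.
y_i = n_i/n_T, p_i = y_i·P. Kp = p_D^3 / (p_A).
Setting this equal to 0.991 atm^2 and taking the physical root (0 < X < 1) gives X = 0.416.
Then n_D = 1.25, n_T = 1.83, so y_D = 0.681.

y_D = 0.681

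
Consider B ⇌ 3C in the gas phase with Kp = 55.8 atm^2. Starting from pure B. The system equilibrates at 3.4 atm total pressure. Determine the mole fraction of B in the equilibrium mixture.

Basis: 1 mol B initially; let X = conversion of B. Extent ξ = X.
Moles: n_B = 1 − X; n_C = 3X.
Summing: n_T = 1 + 2X.
Mole fractions y_i = n_i/n_T; Kp = p_C^3 / (p_B) with p_i = y_i·P.
Equating to 55.8 atm^2 and solving on 0 < X < 1: X = 0.682.
Then n_B = 0.318, n_T = 2.36, so y_B = 0.134.

y_B = 0.134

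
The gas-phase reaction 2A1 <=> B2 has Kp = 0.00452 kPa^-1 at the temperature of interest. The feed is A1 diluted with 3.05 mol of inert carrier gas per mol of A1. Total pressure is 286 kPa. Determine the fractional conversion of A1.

X = 0.313

Basis: 1 mol A1 initially; let X = conversion of A1. Extent ξ = 0.5X.
Mole table: n_A1 = 1 − X; n_B2 = 0.5X; n_I = 3.05 (inert).
n_T = Σnᵢ = 4.05 − 0.5X.
y_i = n_i/n_T, p_i = y_i·P. Kp = p_B2 / (p_A1^2).
Setting this equal to 0.00452 kPa^-1 and taking the physical root (0 < X < 1) gives X = 0.313.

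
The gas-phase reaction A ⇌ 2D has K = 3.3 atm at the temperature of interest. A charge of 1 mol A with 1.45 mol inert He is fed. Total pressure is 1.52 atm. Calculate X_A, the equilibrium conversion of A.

Take 1 mol A as basis and let X be its fractional conversion, so ξ = X.
At extent ξ: n_A = 1 − X; n_D = 2X; n_I = 1.45 (inert).
Total moles n_T = 2.45 + X.
With p_i = (n_i/n_T)P, K = p_D^2 / (p_A).
Setting this equal to 3.3 atm and taking the physical root (0 < X < 1) gives X = 0.708.

X = 0.708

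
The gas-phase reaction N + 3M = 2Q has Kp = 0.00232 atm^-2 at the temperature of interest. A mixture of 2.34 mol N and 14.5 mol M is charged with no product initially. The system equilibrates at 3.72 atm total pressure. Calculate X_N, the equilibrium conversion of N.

Take 2.34 mol N as basis and let X be its fractional conversion, so ξ = 2.34X.
Mole table: n_N = 2.34 − 2.34X; n_M = 14.5 − 7.02X; n_Q = 4.68X.
Total moles n_T = 16.8 − 4.68X.
Mole fractions y_i = n_i/n_T; Kp = p_Q^2 / (p_N p_M^3) with p_i = y_i·P.
Substituting and setting equal to 0.00232 atm^-2 gives a polynomial in X; the root in (0,1) is X = 0.163.

X = 0.163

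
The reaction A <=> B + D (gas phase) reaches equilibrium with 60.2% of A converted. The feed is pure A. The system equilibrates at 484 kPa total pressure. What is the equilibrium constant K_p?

K_p = 275 kPa

Let X = conversion of A (basis 1 mol A); extent of reaction ξ = X.
At extent ξ: n_A = 1 − X; n_B = X; n_D = X.
Total moles n_T = 1 + X.
At X = 0.602: n_A = 0.398, n_B = 0.602, n_D = 0.602, n_T = 1.6.
p_i = (n_i/n_T)·P. K_p = p_B p_D / (p_A) = 275 kPa.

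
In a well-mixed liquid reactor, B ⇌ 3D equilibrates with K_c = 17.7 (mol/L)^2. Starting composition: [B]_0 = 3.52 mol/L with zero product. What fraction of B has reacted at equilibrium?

X = 0.329

Let X = conversion of B; extent ξ = 3.52·X mol/L.
Concentrations: [B] = 3.52 − 3.52X; [D] = 10.6X.
K_c = [D]^3 / ([B]).
This equals 17.7 at X = 0.329 (the root in 0 < X < 1).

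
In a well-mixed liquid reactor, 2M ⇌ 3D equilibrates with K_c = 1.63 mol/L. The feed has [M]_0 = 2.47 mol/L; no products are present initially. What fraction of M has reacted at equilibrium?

Let X = conversion of M; extent ξ = 2.47X/2 mol/L.
Concentrations: [M] = 2.47 − 2.47X; [D] = 3.71X.
K_c = [D]^3 / ([M]^2).
Equating to 1.63 mol/L: the physical root is X = 0.409.

X = 0.409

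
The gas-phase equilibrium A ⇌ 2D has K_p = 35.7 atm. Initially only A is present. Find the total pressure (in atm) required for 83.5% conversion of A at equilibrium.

P = 3.88 atm

Basis: 1 mol A initially; let X = conversion of A. Extent ξ = X.
At extent ξ: n_A = 1 − X; n_D = 2X.
n_T = Σnᵢ = 1 + X.
K_p = p_D^2 / (p_A) with p_i = (n_i/n_T)·P.
At X = 0.835: the mole-fraction product g(X) = Π y_i^ν_i = 9.211. Since K_p = g(X)·P^{1}, P = (K_p/g)^(1/1) = (35.7/9.211)^(1/1) = 3.88 atm.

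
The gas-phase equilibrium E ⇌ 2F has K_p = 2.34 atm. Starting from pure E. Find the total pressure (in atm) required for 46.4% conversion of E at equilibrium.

P = 2.13 atm

Take 1 mol E as basis and let X be its fractional conversion, so ξ = X.
Species balance: n_E = 1 − X; n_F = 2X.
Total moles n_T = 1 + X.
K_p = p_F^2 / (p_E) with p_i = (n_i/n_T)·P.
At X = 0.464: the mole-fraction product g(X) = Π y_i^ν_i = 1.097. Since K_p = g(X)·P^{1}, P = (K_p/g)^(1/1) = (2.34/1.097)^(1/1) = 2.13 atm.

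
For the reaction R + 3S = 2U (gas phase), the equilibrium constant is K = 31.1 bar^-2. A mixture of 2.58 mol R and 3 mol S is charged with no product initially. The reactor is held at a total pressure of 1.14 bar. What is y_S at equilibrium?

y_S = 0.192

Take 3 mol S as basis and let X be its fractional conversion, so ξ = X.
Mole table: n_R = 2.58 − X; n_S = 3 − 3X; n_U = 2X.
n_T = Σnᵢ = 5.58 − 2X.
Mole fractions y_i = n_i/n_T; K = p_U^2 / (p_R p_S^3) with p_i = y_i·P.
Setting this equal to 31.1 bar^-2 and taking the physical root (0 < X < 1) gives X = 0.737.
Then n_S = 0.789, n_T = 4.11, so y_S = 0.192.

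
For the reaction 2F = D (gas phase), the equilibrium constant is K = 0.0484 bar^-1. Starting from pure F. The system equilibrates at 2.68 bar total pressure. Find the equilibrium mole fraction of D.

y_D = 0.104

Let X = conversion of F (basis 1 mol F); extent of reaction ξ = 0.5X.
Moles: n_F = 1 − X; n_D = 0.5X.
Summing: n_T = 1 − 0.5X.
Mole fractions y_i = n_i/n_T; K = p_D / (p_F^2) with p_i = y_i·P.
Substituting and setting equal to 0.0484 bar^-1 gives a polynomial in X; the root in (0,1) is X = 0.189.
Then n_D = 0.0943, n_T = 0.906, so y_D = 0.104.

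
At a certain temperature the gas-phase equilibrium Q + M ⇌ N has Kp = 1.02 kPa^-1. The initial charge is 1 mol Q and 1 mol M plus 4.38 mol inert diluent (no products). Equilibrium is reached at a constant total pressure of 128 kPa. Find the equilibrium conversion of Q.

X = 0.814

Take 1 mol Q as basis and let X be its fractional conversion, so ξ = X.
At extent ξ: n_Q = 1 − X; n_M = 1 − X; n_N = X; n_I = 4.38 (inert).
n_T = Σnᵢ = 6.38 − X.
y_i = n_i/n_T, p_i = y_i·P. Kp = p_N / (p_Q p_M).
Substituting and setting equal to 1.02 kPa^-1 gives a polynomial in X; the root in (0,1) is X = 0.814.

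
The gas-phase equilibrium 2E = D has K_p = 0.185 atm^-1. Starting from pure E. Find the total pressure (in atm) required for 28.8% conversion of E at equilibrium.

P = 1.31 atm

Basis: 1 mol E initially; let X = conversion of E. Extent ξ = 0.5X.
Mole table: n_E = 1 − X; n_D = 0.5X.
Summing: n_T = 1 − 0.5X.
K_p = p_D / (p_E^2) with p_i = (n_i/n_T)·P.
At X = 0.288: the mole-fraction product g(X) = Π y_i^ν_i = 0.2432. Since K_p = g(X)·P^{-1}, P = (g/K_p)^(1/1) = (0.2432/0.185)^(1/1) = 1.31 atm.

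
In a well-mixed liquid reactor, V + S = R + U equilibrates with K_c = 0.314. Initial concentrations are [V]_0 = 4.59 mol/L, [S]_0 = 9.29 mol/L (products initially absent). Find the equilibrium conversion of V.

X = 0.493

Let X = conversion of V; extent ξ = 4.59·X mol/L.
Concentrations: [V] = 4.59 − 4.59X; [S] = 9.29 − 4.59X; [R] = 4.59X; [U] = 4.59X.
K_c = [R] [U] / ([V] [S]).
Solving K_c = 0.314 for X ∈ (0,1): X = 0.493.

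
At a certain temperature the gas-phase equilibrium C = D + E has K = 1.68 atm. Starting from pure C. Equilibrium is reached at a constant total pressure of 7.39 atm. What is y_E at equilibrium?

Take 1 mol C as basis and let X be its fractional conversion, so ξ = X.
Species balance: n_C = 1 − X; n_D = X; n_E = X.
Summing: n_T = 1 + X.
y_i = n_i/n_T, p_i = y_i·P. K = p_D p_E / (p_C).
Setting this equal to 1.68 atm and taking the physical root (0 < X < 1) gives X = 0.430.
Then n_E = 0.43, n_T = 1.43, so y_E = 0.301.

y_E = 0.301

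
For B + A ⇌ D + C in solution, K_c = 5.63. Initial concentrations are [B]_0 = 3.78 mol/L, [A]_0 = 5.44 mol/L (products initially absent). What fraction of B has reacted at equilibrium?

X = 0.813

Let X = conversion of B; extent ξ = 3.78·X mol/L.
Concentrations: [B] = 3.78 − 3.78X; [A] = 5.44 − 3.78X; [D] = 3.78X; [C] = 3.78X.
K_c = [D] [C] / ([B] [A]).
Solving K_c = 5.63 for X ∈ (0,1): X = 0.813.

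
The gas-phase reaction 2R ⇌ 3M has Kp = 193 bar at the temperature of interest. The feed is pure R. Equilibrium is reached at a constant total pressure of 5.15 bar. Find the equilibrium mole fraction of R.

y_R = 0.132

Basis: 1 mol R initially; let X = conversion of R. Extent ξ = 0.5X.
At extent ξ: n_R = 1 − X; n_M = 1.5X.
Summing: n_T = 1 + 0.5X.
With p_i = (n_i/n_T)P, Kp = p_M^3 / (p_R^2).
This yields a degree-3 equation in X; solving on (0,1), X = 0.814.
Then n_R = 0.186, n_T = 1.41, so y_R = 0.132.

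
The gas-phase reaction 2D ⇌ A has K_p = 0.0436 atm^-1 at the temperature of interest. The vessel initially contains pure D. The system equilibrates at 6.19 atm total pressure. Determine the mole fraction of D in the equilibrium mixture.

Basis: 1 mol D initially; let X = conversion of D. Extent ξ = 0.5X.
Moles: n_D = 1 − X; n_A = 0.5X.
Total moles n_T = 1 − 0.5X.
Mole fractions y_i = n_i/n_T; K_p = p_A / (p_D^2) with p_i = y_i·P.
Substituting and setting equal to 0.0436 atm^-1 gives a polynomial in X; the root in (0,1) is X = 0.307.
Then n_D = 0.693, n_T = 0.847, so y_D = 0.819.

y_D = 0.819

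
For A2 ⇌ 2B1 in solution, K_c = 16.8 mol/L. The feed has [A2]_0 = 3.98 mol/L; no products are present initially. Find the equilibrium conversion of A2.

X = 0.627

Let X = conversion of A2; extent ξ = 3.98·X mol/L.
Concentrations: [A2] = 3.98 − 3.98X; [B1] = 7.96X.
K_c = [B1]^2 / ([A2]).
This equals 16.8 at X = 0.627 (the root in 0 < X < 1).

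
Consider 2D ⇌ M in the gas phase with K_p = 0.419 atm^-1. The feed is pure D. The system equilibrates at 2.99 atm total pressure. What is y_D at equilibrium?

Let X = conversion of D (basis 1 mol D); extent of reaction ξ = 0.5X.
Moles: n_D = 1 − X; n_M = 0.5X.
n_T = Σnᵢ = 1 − 0.5X.
y_i = n_i/n_T, p_i = y_i·P. K_p = p_M / (p_D^2).
Substituting and setting equal to 0.419 atm^-1 gives a polynomial in X; the root in (0,1) is X = 0.592.
Then n_D = 0.408, n_T = 0.704, so y_D = 0.579.

y_D = 0.579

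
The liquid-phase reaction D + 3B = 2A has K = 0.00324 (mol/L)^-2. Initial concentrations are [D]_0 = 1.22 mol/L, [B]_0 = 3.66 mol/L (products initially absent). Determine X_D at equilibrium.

Let X = conversion of D; extent ξ = 1.22·X mol/L.
Concentrations: [D] = 1.22 − 1.22X; [B] = 3.66 − 3.66X; [A] = 2.44X.
K = [A]^2 / ([D] [B]^3).
This equals 0.00324 at X = 0.135 (the root in 0 < X < 1).

X = 0.135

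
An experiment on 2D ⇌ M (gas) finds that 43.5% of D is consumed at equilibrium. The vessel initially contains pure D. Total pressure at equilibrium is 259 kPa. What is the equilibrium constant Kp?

Kp = 0.00206 kPa^-1

Take 1 mol D as basis and let X be its fractional conversion, so ξ = 0.5X.
Mole table: n_D = 1 − X; n_M = 0.5X.
Total moles n_T = 1 − 0.5X.
At X = 0.435: n_D = 0.565, n_M = 0.217, n_T = 0.782.
p_i = (n_i/n_T)·P. Kp = p_M / (p_D^2) = 0.00206 kPa^-1.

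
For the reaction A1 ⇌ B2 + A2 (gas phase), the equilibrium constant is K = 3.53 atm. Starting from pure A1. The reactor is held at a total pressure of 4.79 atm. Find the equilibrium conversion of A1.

X = 0.651

Let X = conversion of A1 (basis 1 mol A1); extent of reaction ξ = X.
Moles: n_A1 = 1 − X; n_B2 = X; n_A2 = X.
n_T = Σnᵢ = 1 + X.
Mole fractions y_i = n_i/n_T; K = p_B2 p_A2 / (p_A1) with p_i = y_i·P.
This yields a degree-2 equation in X; solving on (0,1), X = 0.651.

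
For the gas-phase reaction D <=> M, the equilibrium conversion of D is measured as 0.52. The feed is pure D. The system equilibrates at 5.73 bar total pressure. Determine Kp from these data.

Kp = 1.08

Take 1 mol D as basis and let X be its fractional conversion, so ξ = X.
Species balance: n_D = 1 − X; n_M = X.
Total moles n_T = 1 (Δν = 0, constant).
At X = 0.52: n_D = 0.48, n_M = 0.52, n_T = 1.
p_i = (n_i/n_T)·P. Kp = p_M / (p_D) = 1.08.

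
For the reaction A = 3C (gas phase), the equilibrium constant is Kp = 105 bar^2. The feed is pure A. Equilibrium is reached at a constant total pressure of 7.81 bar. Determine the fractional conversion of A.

Take 1 mol A as basis and let X be its fractional conversion, so ξ = X.
Species balance: n_A = 1 − X; n_C = 3X.
Summing: n_T = 1 + 2X.
Mole fractions y_i = n_i/n_T; Kp = p_C^3 / (p_A) with p_i = y_i·P.
Equating to 105 bar^2 and solving on 0 < X < 1: X = 0.503.

X = 0.503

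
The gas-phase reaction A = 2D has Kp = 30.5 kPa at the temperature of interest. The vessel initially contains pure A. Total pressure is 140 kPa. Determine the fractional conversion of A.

X = 0.227

Let X = conversion of A (basis 1 mol A); extent of reaction ξ = X.
Moles: n_A = 1 − X; n_D = 2X.
Total moles n_T = 1 + X.
With p_i = (n_i/n_T)P, Kp = p_D^2 / (p_A).
Substituting and setting equal to 30.5 kPa gives a polynomial in X; the root in (0,1) is X = 0.227.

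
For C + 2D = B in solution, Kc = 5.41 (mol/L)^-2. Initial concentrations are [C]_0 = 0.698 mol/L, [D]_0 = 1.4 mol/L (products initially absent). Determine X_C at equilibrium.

X = 0.614

Let X = conversion of C; extent ξ = 0.698·X mol/L.
Concentrations: [C] = 0.698 − 0.698X; [D] = 1.4 − 1.4X; [B] = 0.698X.
Kc = [B] / ([C] [D]^2).
Solving Kc = 5.41 for X ∈ (0,1): X = 0.614.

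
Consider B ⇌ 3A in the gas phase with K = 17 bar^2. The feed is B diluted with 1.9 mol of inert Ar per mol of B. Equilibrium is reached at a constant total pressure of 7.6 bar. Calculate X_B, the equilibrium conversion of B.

Basis: 1 mol B initially; let X = conversion of B. Extent ξ = X.
At extent ξ: n_B = 1 − X; n_A = 3X; n_I = 1.9 (inert).
Summing: n_T = 2.9 + 2X.
y_i = n_i/n_T, p_i = y_i·P. K = p_A^3 / (p_B).
This yields a degree-3 equation in X; solving on (0,1), X = 0.443.

X = 0.443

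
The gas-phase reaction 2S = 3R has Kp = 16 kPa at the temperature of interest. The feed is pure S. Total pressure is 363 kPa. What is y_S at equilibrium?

y_S = 0.717

Let X = conversion of S (basis 1 mol S); extent of reaction ξ = 0.5X.
Moles: n_S = 1 − X; n_R = 1.5X.
Summing: n_T = 1 + 0.5X.
y_i = n_i/n_T, p_i = y_i·P. Kp = p_R^3 / (p_S^2).
Setting this equal to 16 kPa and taking the physical root (0 < X < 1) gives X = 0.208.
Then n_S = 0.792, n_T = 1.1, so y_S = 0.717.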